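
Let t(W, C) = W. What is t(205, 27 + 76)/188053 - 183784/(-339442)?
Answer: 17315359081/31916543213 ≈ 0.54252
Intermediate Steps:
t(205, 27 + 76)/188053 - 183784/(-339442) = 205/188053 - 183784/(-339442) = 205*(1/188053) - 183784*(-1/339442) = 205/188053 + 91892/169721 = 17315359081/31916543213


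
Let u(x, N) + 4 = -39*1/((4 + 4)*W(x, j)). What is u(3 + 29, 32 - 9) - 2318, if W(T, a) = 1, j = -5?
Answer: -18615/8 ≈ -2326.9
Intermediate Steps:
u(x, N) = -71/8 (u(x, N) = -4 - 39/(4 + 4) = -4 - 39/(8*1) = -4 - 39/8 = -71/8)
u(3 + 29, 32 - 9) - 2318 = -71/8 - 2318 = -18615/8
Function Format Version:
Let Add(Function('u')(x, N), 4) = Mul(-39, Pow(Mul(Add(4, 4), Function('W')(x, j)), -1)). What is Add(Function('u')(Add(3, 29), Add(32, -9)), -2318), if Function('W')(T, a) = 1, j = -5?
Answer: Rational(-18615, 8) ≈ -2326.9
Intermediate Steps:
Function('u')(x, N) = Rational(-71, 8) (Function('u')(x, N) = Add(-4, Mul(-39, Pow(Mul(Add(4, 4), 1), -1))) = Add(-4, Mul(-39, Pow(Mul(8, 1), -1))) = Add(-4, Mul(-39, Pow(8, -1))) = Add(-4, Mul(-39, Rational(1, 8))) = Add(-4, Rational(-39, 8)) = Rational(-71, 8))
Add(Function('u')(Add(3, 29), Add(32, -9)), -2318) = Add(Rational(-71, 8), -2318) = Rational(-18615, 8)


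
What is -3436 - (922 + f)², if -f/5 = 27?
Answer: -622805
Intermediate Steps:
f = -135 (f = -5*27 = -135)
-3436 - (922 + f)² = -3436 - (922 - 135)² = -3436 - 1*787² = -3436 - 1*619369 = -3436 - 619369 = -622805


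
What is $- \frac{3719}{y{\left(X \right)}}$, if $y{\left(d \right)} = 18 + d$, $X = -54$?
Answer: $\frac{3719}{36} \approx 103.31$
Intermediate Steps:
$- \frac{3719}{y{\left(X \right)}} = - \frac{3719}{18 - 54} = - \frac{3719}{-36} = \left(-3719\right) \left(- \frac{1}{36}\right) = \frac{3719}{36}$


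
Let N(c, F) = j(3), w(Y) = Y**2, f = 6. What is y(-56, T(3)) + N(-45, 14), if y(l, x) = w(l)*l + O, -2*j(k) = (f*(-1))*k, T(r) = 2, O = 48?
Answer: -175559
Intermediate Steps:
j(k) = 3*k (j(k) = -6*(-1)*k/2 = -(-3)*k = 3*k)
y(l, x) = 48 + l**3 (y(l, x) = l**2*l + 48 = l**3 + 48 = 48 + l**3)
N(c, F) = 9 (N(c, F) = 3*3 = 9)
y(-56, T(3)) + N(-45, 14) = (48 + (-56)**3) + 9 = (48 - 175616) + 9 = -175568 + 9 = -175559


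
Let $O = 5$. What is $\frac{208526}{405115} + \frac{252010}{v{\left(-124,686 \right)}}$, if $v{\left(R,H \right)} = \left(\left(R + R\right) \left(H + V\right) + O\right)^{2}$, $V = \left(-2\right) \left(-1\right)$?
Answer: $\frac{6070469774021836}{11793239227168515} \approx 0.51474$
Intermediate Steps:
$V = 2$
$v{\left(R,H \right)} = \left(5 + 2 R \left(2 + H\right)\right)^{2}$ ($v{\left(R,H \right)} = \left(\left(R + R\right) \left(H + 2\right) + 5\right)^{2} = \left(2 R \left(2 + H\right) + 5\right)^{2} = \left(5 + 2 R \left(2 + H\right)\right)^{2}$)
$\frac{208526}{405115} + \frac{252010}{v{\left(-124,686 \right)}} = \frac{208526}{405115} + \frac{252010}{\left(5 + 4 \left(-124\right) + 2 \cdot 686 \left(-124\right)\right)^{2}} = 208526 \cdot \frac{1}{405115} + \frac{252010}{\left(5 - 496 - 170128\right)^{2}} = \frac{208526}{405115} + \frac{252010}{\left(-170619\right)^{2}} = \frac{208526}{405115} + \frac{252010}{29110843161} = \frac{6070469774021836}{11793239227168515}$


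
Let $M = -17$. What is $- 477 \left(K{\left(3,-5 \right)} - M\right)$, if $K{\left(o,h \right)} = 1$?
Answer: $-8586$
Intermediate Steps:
$- 477 \left(K{\left(3,-5 \right)} - M\right) = - 477 \left(1 - -17\right) = - 477 \left(1 + 17\right) = \left(-477\right) 18 = -8586$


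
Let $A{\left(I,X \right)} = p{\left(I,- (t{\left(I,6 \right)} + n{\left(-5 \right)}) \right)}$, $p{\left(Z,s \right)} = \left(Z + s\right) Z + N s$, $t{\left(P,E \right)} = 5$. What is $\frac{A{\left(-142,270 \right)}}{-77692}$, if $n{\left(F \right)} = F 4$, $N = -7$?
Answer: $- \frac{17929}{77692} \approx -0.23077$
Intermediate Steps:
$n{\left(F \right)} = 4 F$
$p{\left(Z,s \right)} = - 7 s + Z \left(Z + s\right)$ ($p{\left(Z,s \right)} = \left(Z + s\right) Z - 7 s = Z \left(Z + s\right) - 7 s = - 7 s + Z \left(Z + s\right)$)
$A{\left(I,X \right)} = -105 + I^{2} + 15 I$ ($A{\left(I,X \right)} = I^{2} - 7 \left(- (5 + 4 \left(-5\right))\right) + I \left(- (5 + 4 \left(-5\right))\right) = I^{2} - 7 \left(- (5 - 20)\right) + I \left(- (5 - 20)\right) = I^{2} - 7 \left(\left(-1\right) \left(-15\right)\right) + I \left(\left(-1\right) \left(-15\right)\right) = I^{2} - 105 + I 15 = I^{2} - 105 + 15 I = -105 + I^{2} + 15 I$)
$\frac{A{\left(-142,270 \right)}}{-77692} = \frac{-105 + \left(-142\right)^{2} + 15 \left(-142\right)}{-77692} = \left(-105 + 20164 - 2130\right) \left(- \frac{1}{77692}\right) = 17929 \left(- \frac{1}{77692}\right) = - \frac{17929}{77692}$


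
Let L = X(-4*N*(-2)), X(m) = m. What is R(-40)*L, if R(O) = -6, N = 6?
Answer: -288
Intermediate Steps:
L = 48 (L = -4*6*(-2) = -24*(-2) = 48)
R(-40)*L = -6*48 = -288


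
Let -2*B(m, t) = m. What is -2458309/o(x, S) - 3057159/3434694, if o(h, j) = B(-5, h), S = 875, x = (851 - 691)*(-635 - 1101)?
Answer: -5629031210229/5724490 ≈ -9.8332e+5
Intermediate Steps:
x = -277760 (x = 160*(-1736) = -277760)
B(m, t) = -m/2
o(h, j) = 5/2 (o(h, j) = -1/2*(-5) = 5/2)
-2458309/o(x, S) - 3057159/3434694 = -2458309/5/2 - 3057159/3434694 = -2458309*2/5 - 3057159*1/3434694 = -4916618/5 - 1019053/1144898 = -5629031210229/5724490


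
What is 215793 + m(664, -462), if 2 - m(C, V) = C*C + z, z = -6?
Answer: -225095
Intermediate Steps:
m(C, V) = 8 - C² (m(C, V) = 2 - (C*C - 6) = 2 - (C² - 6) = 2 - (-6 + C²) = 2 + (6 - C²) = 8 - C²)
215793 + m(664, -462) = 215793 + (8 - 1*664²) = 215793 + (8 - 1*440896) = 215793 + (8 - 440896) = 215793 - 440888 = -225095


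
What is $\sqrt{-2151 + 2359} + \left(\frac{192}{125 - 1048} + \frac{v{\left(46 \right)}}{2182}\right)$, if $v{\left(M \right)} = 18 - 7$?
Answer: $- \frac{408791}{2013986} + 4 \sqrt{13} \approx 14.219$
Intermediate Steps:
$v{\left(M \right)} = 11$ ($v{\left(M \right)} = 18 - 7 = 11$)
$\sqrt{-2151 + 2359} + \left(\frac{192}{125 - 1048} + \frac{v{\left(46 \right)}}{2182}\right) = \sqrt{-2151 + 2359} + \left(\frac{192}{125 - 1048} + \frac{11}{2182}\right) = \sqrt{208} + \left(\frac{192}{-923} + 11 \cdot \frac{1}{2182}\right) = 4 \sqrt{13} + \left(192 \left(- \frac{1}{923}\right) + \frac{11}{2182}\right) = 4 \sqrt{13} + \left(- \frac{192}{923} + \frac{11}{2182}\right) = 4 \sqrt{13} - \frac{408791}{2013986} = - \frac{408791}{2013986} + 4 \sqrt{13}$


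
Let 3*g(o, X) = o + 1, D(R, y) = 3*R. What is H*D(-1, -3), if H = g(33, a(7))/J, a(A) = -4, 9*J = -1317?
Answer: 102/439 ≈ 0.23235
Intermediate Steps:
J = -439/3 (J = (1/9)*(-1317) = -439/3 ≈ -146.33)
g(o, X) = 1/3 + o/3 (g(o, X) = (o + 1)/3 = (1 + o)/3 = 1/3 + o/3)
H = -34/439 (H = (1/3 + (1/3)*33)/(-439/3) = (1/3 + 11)*(-3/439) = (34/3)*(-3/439) = -34/439 ≈ -0.077449)
H*D(-1, -3) = -102*(-1)/439 = -34/439*(-3) = 102/439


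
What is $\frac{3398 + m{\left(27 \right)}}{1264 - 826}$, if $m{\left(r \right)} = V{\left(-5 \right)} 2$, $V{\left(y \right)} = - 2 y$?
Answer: $\frac{1709}{219} \approx 7.8036$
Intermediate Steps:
$m{\left(r \right)} = 20$ ($m{\left(r \right)} = \left(-2\right) \left(-5\right) 2 = 10 \cdot 2 = 20$)
$\frac{3398 + m{\left(27 \right)}}{1264 - 826} = \frac{3398 + 20}{1264 - 826} = \frac{3418}{438} = 3418 \cdot \frac{1}{438} = \frac{1709}{219}$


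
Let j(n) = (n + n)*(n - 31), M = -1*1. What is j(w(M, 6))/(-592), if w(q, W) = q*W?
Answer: -¾ ≈ -0.75000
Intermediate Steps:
M = -1
w(q, W) = W*q
j(n) = 2*n*(-31 + n) (j(n) = (2*n)*(-31 + n) = 2*n*(-31 + n))
j(w(M, 6))/(-592) = (2*(6*(-1))*(-31 + 6*(-1)))/(-592) = (2*(-6)*(-31 - 6))*(-1/592) = (2*(-6)*(-37))*(-1/592) = 444*(-1/592) = -¾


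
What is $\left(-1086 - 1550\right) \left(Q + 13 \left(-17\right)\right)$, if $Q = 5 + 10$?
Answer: $543016$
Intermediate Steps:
$Q = 15$
$\left(-1086 - 1550\right) \left(Q + 13 \left(-17\right)\right) = \left(-1086 - 1550\right) \left(15 + 13 \left(-17\right)\right) = - 2636 \left(15 - 221\right) = \left(-2636\right) \left(-206\right) = 543016$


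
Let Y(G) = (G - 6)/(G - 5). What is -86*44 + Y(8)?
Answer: -11350/3 ≈ -3783.3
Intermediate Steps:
Y(G) = (-6 + G)/(-5 + G)
-86*44 + Y(8) = -86*44 + (-6 + 8)/(-5 + 8) = -3784 + 2/3 = -3784 + (⅓)*2 = -3784 + ⅔ = -11350/3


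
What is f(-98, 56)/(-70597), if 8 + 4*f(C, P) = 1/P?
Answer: 447/15813728 ≈ 2.8267e-5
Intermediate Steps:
f(C, P) = -2 + 1/(4*P)
f(-98, 56)/(-70597) = (-2 + (¼)/56)/(-70597) = (-2 + (¼)*(1/56))*(-1/70597) = (-2 + 1/224)*(-1/70597) = -447/224*(-1/70597) = 447/15813728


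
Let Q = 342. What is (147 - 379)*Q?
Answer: -79344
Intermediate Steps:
(147 - 379)*Q = (147 - 379)*342 = -232*342 = -79344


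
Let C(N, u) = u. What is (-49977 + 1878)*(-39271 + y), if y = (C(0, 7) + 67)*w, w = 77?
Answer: 1614827727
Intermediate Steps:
y = 5698 (y = (7 + 67)*77 = 74*77 = 5698)
(-49977 + 1878)*(-39271 + y) = (-49977 + 1878)*(-39271 + 5698) = -48099*(-33573) = 1614827727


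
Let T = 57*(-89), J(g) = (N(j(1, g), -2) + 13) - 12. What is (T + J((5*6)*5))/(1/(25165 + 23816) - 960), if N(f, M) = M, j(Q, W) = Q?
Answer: 248529594/47021759 ≈ 5.2854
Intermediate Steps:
J(g) = -1 (J(g) = (-2 + 13) - 12 = 11 - 12 = -1)
T = -5073
(T + J((5*6)*5))/(1/(25165 + 23816) - 960) = (-5073 - 1)/(1/(25165 + 23816) - 960) = -5074/(1/48981 - 960) = -5074/(-47021759/48981) = -5074*(-48981/47021759) = 248529594/47021759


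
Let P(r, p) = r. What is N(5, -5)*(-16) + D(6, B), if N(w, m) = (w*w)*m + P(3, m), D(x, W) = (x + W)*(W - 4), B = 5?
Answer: 1963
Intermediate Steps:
D(x, W) = (-4 + W)*(W + x) (D(x, W) = (W + x)*(-4 + W) = (-4 + W)*(W + x))
N(w, m) = 3 + m*w² (N(w, m) = (w*w)*m + 3 = w²*m + 3 = m*w² + 3 = 3 + m*w²)
N(5, -5)*(-16) + D(6, B) = (3 - 5*5²)*(-16) + (5² - 4*5 - 4*6 + 5*6) = (3 - 5*25)*(-16) + (25 - 20 - 24 + 30) = (3 - 125)*(-16) + 11 = -122*(-16) + 11 = 1952 + 11 = 1963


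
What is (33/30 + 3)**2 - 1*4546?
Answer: -452919/100 ≈ -4529.2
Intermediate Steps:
(33/30 + 3)**2 - 1*4546 = (33*(1/30) + 3)**2 - 4546 = (11/10 + 3)**2 - 4546 = (41/10)**2 - 4546 = 1681/100 - 4546 = -452919/100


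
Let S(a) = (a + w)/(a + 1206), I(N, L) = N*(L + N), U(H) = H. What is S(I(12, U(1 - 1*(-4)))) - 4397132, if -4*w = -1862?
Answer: -12399910901/2820 ≈ -4.3971e+6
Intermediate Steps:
w = 931/2 (w = -¼*(-1862) = 931/2 ≈ 465.50)
S(a) = (931/2 + a)/(1206 + a) (S(a) = (a + 931/2)/(a + 1206) = (931/2 + a)/(1206 + a))
S(I(12, U(1 - 1*(-4)))) - 4397132 = (931/2 + 12*((1 - 1*(-4)) + 12))/(1206 + 12*((1 - 1*(-4)) + 12)) - 4397132 = (931/2 + 12*((1 + 4) + 12))/(1206 + 12*((1 + 4) + 12)) - 4397132 = (931/2 + 12*(5 + 12))/(1206 + 12*(5 + 12)) - 4397132 = (931/2 + 12*17)/(1206 + 12*17) - 4397132 = (931/2 + 204)/(1206 + 204) - 4397132 = (1339/2)/1410 - 4397132 = (1/1410)*(1339/2) - 4397132 = 1339/2820 - 4397132 = -12399910901/2820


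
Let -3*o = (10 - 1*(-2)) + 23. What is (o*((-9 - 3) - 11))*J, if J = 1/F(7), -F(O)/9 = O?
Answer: -115/27 ≈ -4.2593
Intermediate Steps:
F(O) = -9*O
J = -1/63 (J = 1/(-9*7) = 1/(-63) = -1/63 ≈ -0.015873)
o = -35/3 (o = -((10 - 1*(-2)) + 23)/3 = -((10 + 2) + 23)/3 = -(12 + 23)/3 = -⅓*35 = -35/3 ≈ -11.667)
(o*((-9 - 3) - 11))*J = -35*((-9 - 3) - 11)/3*(-1/63) = -35*(-12 - 11)/3*(-1/63) = -35/3*(-23)*(-1/63) = (805/3)*(-1/63) = -115/27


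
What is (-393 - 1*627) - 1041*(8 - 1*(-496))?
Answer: -525684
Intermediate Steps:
(-393 - 1*627) - 1041*(8 - 1*(-496)) = (-393 - 627) - 1041*(8 + 496) = -1020 - 1041*504 = -1020 - 524664 = -525684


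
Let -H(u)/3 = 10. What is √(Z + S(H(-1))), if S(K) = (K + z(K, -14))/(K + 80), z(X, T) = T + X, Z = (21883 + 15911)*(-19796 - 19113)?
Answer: I*√36763168687/5 ≈ 38347.0*I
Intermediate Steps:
H(u) = -30 (H(u) = -3*10 = -30)
Z = -1470526746 (Z = 37794*(-38909) = -1470526746)
S(K) = (-14 + 2*K)/(80 + K) (S(K) = (K + (-14 + K))/(K + 80) = (-14 + 2*K)/(80 + K))
√(Z + S(H(-1))) = √(-1470526746 + 2*(-7 - 30)/(80 - 30)) = √(-1470526746 + 2*(-37)/50) = √(-1470526746 + 2*(1/50)*(-37)) = √(-1470526746 - 37/25) = √(-36763168687/25) = I*√36763168687/5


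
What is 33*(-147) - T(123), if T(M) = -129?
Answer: -4722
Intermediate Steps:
33*(-147) - T(123) = 33*(-147) - 1*(-129) = -4851 + 129 = -4722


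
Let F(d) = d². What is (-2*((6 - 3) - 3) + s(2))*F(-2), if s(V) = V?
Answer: 8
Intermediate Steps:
(-2*((6 - 3) - 3) + s(2))*F(-2) = (-2*((6 - 3) - 3) + 2)*(-2)² = (-2*(3 - 3) + 2)*4 = (-2*0 + 2)*4 = (0 + 2)*4 = 2*4 = 8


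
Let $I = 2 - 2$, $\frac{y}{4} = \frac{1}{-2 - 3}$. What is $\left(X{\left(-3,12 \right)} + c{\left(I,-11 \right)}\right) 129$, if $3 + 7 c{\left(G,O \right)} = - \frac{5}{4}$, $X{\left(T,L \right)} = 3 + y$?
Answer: $\frac{28767}{140} \approx 205.48$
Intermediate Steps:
$y = - \frac{4}{5}$ ($y = \frac{4}{-2 - 3} = \frac{4}{-5} = 4 \left(- \frac{1}{5}\right) = - \frac{4}{5} \approx -0.8$)
$X{\left(T,L \right)} = \frac{11}{5}$ ($X{\left(T,L \right)} = 3 - \frac{4}{5} = \frac{11}{5}$)
$I = 0$
$c{\left(G,O \right)} = - \frac{17}{28}$ ($c{\left(G,O \right)} = - \frac{3}{7} + \frac{\left(-5\right) \frac{1}{4}}{7} = - \frac{3}{7} + \frac{1}{7} \left(- \frac{5}{4}\right) = - \frac{3}{7} - \frac{5}{28} = - \frac{17}{28}$)
$\left(X{\left(-3,12 \right)} + c{\left(I,-11 \right)}\right) 129 = \left(\frac{11}{5} - \frac{17}{28}\right) 129 = \frac{223}{140} \cdot 129 = \frac{28767}{140}$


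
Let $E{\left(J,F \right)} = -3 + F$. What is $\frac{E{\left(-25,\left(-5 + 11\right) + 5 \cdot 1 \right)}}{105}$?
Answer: $\frac{8}{105} \approx 0.07619$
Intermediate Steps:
$\frac{E{\left(-25,\left(-5 + 11\right) + 5 \cdot 1 \right)}}{105} = \frac{-3 + \left(\left(-5 + 11\right) + 5 \cdot 1\right)}{105} = \left(-3 + \left(6 + 5\right)\right) \frac{1}{105} = \left(-3 + 11\right) \frac{1}{105} = 8 \cdot \frac{1}{105} = \frac{8}{105}$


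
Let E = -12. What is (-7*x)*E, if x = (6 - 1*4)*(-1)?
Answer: -168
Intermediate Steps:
x = -2 (x = (6 - 4)*(-1) = 2*(-1) = -2)
(-7*x)*E = -7*(-2)*(-12) = 14*(-12) = -168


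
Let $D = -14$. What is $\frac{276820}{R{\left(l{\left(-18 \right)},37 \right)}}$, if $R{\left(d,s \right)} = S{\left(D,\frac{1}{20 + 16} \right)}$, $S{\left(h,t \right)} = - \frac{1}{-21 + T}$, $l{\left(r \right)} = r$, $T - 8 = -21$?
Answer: $9411880$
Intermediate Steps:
$T = -13$ ($T = 8 - 21 = -13$)
$S{\left(h,t \right)} = \frac{1}{34}$ ($S{\left(h,t \right)} = - \frac{1}{-21 - 13} = - \frac{1}{-34} = \left(-1\right) \left(- \frac{1}{34}\right) = \frac{1}{34}$)
$R{\left(d,s \right)} = \frac{1}{34}$
$\frac{276820}{R{\left(l{\left(-18 \right)},37 \right)}} = 276820 \frac{1}{\frac{1}{34}} = 276820 \cdot 34 = 9411880$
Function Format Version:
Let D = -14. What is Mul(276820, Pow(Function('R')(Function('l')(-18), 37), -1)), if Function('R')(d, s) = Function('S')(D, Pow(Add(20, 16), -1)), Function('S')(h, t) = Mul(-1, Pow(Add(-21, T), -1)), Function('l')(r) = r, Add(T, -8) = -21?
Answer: 9411880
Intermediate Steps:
T = -13 (T = Add(8, -21) = -13)
Function('S')(h, t) = Rational(1, 34) (Function('S')(h, t) = Mul(-1, Pow(Add(-21, -13), -1)) = Mul(-1, Pow(-34, -1)) = Mul(-1, Rational(-1, 34)) = Rational(1, 34))
Function('R')(d, s) = Rational(1, 34)
Mul(276820, Pow(Function('R')(Function('l')(-18), 37), -1)) = Mul(276820, Pow(Rational(1, 34), -1)) = Mul(276820, 34) = 9411880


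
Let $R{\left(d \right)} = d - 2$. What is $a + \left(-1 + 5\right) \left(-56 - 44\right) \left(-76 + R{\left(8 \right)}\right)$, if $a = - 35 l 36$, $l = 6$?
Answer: $20440$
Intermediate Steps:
$a = -7560$ ($a = \left(-35\right) 6 \cdot 36 = \left(-210\right) 36 = -7560$)
$R{\left(d \right)} = -2 + d$
$a + \left(-1 + 5\right) \left(-56 - 44\right) \left(-76 + R{\left(8 \right)}\right) = -7560 + \left(-1 + 5\right) \left(-56 - 44\right) \left(-76 + \left(-2 + 8\right)\right) = -7560 + 4 \left(-100\right) \left(-76 + 6\right) = -7560 - -28000 = -7560 + 28000 = 20440$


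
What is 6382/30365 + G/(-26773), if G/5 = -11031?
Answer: 1845646861/812962145 ≈ 2.2703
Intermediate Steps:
G = -55155 (G = 5*(-11031) = -55155)
6382/30365 + G/(-26773) = 6382/30365 - 55155/(-26773) = 6382*(1/30365) - 55155*(-1/26773) = 6382/30365 + 55155/26773 = 1845646861/812962145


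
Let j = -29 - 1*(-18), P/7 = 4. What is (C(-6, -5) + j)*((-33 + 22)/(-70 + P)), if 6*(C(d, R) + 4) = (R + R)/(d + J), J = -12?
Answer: -1265/324 ≈ -3.9043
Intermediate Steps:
P = 28 (P = 7*4 = 28)
C(d, R) = -4 + R/(3*(-12 + d)) (C(d, R) = -4 + ((R + R)/(d - 12))/6 = -4 + ((2*R)/(-12 + d))/6 = -4 + (2*R/(-12 + d))/6 = -4 + R/(3*(-12 + d)))
j = -11 (j = -29 + 18 = -11)
(C(-6, -5) + j)*((-33 + 22)/(-70 + P)) = ((144 - 5 - 12*(-6))/(3*(-12 - 6)) - 11)*((-33 + 22)/(-70 + 28)) = ((1/3)*(144 - 5 + 72)/(-18) - 11)*(-11/(-42)) = ((1/3)*(-1/18)*211 - 11)*(-11*(-1/42)) = (-211/54 - 11)*(11/42) = -805/54*11/42 = -1265/324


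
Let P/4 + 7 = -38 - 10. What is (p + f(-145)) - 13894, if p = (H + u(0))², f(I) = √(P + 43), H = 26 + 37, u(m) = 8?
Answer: -8853 + I*√177 ≈ -8853.0 + 13.304*I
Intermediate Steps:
H = 63
P = -220 (P = -28 + 4*(-38 - 10) = -28 + 4*(-48) = -28 - 192 = -220)
f(I) = I*√177 (f(I) = √(-220 + 43) = √(-177) = I*√177)
p = 5041 (p = (63 + 8)² = 71² = 5041)
(p + f(-145)) - 13894 = (5041 + I*√177) - 13894 = -8853 + I*√177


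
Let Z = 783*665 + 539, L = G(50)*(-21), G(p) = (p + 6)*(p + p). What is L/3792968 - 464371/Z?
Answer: -227830182691/247127985314 ≈ -0.92191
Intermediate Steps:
G(p) = 2*p*(6 + p) (G(p) = (6 + p)*(2*p) = 2*p*(6 + p))
L = -117600 (L = (2*50*(6 + 50))*(-21) = (2*50*56)*(-21) = 5600*(-21) = -117600)
Z = 521234 (Z = 520695 + 539 = 521234)
L/3792968 - 464371/Z = -117600/3792968 - 464371/521234 = -117600*1/3792968 - 464371*1/521234 = -14700/474121 - 464371/521234 = -227830182691/247127985314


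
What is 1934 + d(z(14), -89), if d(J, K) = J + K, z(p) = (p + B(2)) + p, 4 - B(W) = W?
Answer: 1875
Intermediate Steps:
B(W) = 4 - W
z(p) = 2 + 2*p (z(p) = (p + (4 - 1*2)) + p = (p + (4 - 2)) + p = (p + 2) + p = (2 + p) + p = 2 + 2*p)
1934 + d(z(14), -89) = 1934 + ((2 + 2*14) - 89) = 1934 + ((2 + 28) - 89) = 1934 + (30 - 89) = 1934 - 59 = 1875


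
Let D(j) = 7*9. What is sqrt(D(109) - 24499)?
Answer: 2*I*sqrt(6109) ≈ 156.32*I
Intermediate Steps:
D(j) = 63
sqrt(D(109) - 24499) = sqrt(63 - 24499) = sqrt(-24436) = 2*I*sqrt(6109)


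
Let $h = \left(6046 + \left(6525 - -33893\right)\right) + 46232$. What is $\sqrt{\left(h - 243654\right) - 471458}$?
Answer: $4 i \sqrt{38901} \approx 788.93 i$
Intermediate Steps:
$h = 92696$ ($h = \left(6046 + \left(6525 + 33893\right)\right) + 46232 = \left(6046 + 40418\right) + 46232 = 46464 + 46232 = 92696$)
$\sqrt{\left(h - 243654\right) - 471458} = \sqrt{\left(92696 - 243654\right) - 471458} = \sqrt{-150958 - 471458} = \sqrt{-622416} = 4 i \sqrt{38901}$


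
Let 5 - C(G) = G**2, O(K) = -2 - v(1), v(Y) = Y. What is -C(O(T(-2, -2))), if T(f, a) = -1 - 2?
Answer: 4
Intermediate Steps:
T(f, a) = -3
O(K) = -3 (O(K) = -2 - 1*1 = -2 - 1 = -3)
C(G) = 5 - G**2
-C(O(T(-2, -2))) = -(5 - 1*(-3)**2) = -(5 - 1*9) = -(5 - 9) = -1*(-4) = 4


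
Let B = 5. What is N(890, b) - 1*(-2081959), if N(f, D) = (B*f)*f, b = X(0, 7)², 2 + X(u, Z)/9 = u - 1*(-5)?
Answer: 6042459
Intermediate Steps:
X(u, Z) = 27 + 9*u (X(u, Z) = -18 + 9*(u - 1*(-5)) = -18 + 9*(u + 5) = -18 + 9*(5 + u) = -18 + (45 + 9*u) = 27 + 9*u)
b = 729 (b = (27 + 9*0)² = (27 + 0)² = 27² = 729)
N(f, D) = 5*f² (N(f, D) = (5*f)*f = 5*f²)
N(890, b) - 1*(-2081959) = 5*890² - 1*(-2081959) = 5*792100 + 2081959 = 3960500 + 2081959 = 6042459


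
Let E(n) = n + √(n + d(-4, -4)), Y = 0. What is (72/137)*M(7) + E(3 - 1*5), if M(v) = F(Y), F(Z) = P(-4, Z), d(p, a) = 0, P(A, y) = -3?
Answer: -490/137 + I*√2 ≈ -3.5766 + 1.4142*I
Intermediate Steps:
F(Z) = -3
M(v) = -3
E(n) = n + √n (E(n) = n + √(n + 0) = n + √n)
(72/137)*M(7) + E(3 - 1*5) = (72/137)*(-3) + ((3 - 1*5) + √(3 - 1*5)) = (72*(1/137))*(-3) + ((3 - 5) + √(3 - 5)) = (72/137)*(-3) + (-2 + √(-2)) = -216/137 + (-2 + I*√2) = -490/137 + I*√2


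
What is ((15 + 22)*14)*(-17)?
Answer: -8806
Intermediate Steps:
((15 + 22)*14)*(-17) = (37*14)*(-17) = 518*(-17) = -8806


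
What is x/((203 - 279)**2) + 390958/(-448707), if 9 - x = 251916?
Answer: -115290607657/2591731632 ≈ -44.484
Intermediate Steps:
x = -251907 (x = 9 - 1*251916 = 9 - 251916 = -251907)
x/((203 - 279)**2) + 390958/(-448707) = -251907/(203 - 279)**2 + 390958/(-448707) = -251907/((-76)**2) + 390958*(-1/448707) = -251907/5776 - 390958/448707 = -115290607657/2591731632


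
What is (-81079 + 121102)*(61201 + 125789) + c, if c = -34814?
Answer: 7483865956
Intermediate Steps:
(-81079 + 121102)*(61201 + 125789) + c = (-81079 + 121102)*(61201 + 125789) - 34814 = 40023*186990 - 34814 = 7483900770 - 34814 = 7483865956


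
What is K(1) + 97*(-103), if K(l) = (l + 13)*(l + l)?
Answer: -9963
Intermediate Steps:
K(l) = 2*l*(13 + l) (K(l) = (13 + l)*(2*l) = 2*l*(13 + l))
K(1) + 97*(-103) = 2*1*(13 + 1) + 97*(-103) = 2*1*14 - 9991 = 28 - 9991 = -9963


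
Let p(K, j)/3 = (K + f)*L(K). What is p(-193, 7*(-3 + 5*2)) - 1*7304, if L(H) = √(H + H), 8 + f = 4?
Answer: -7304 - 591*I*√386 ≈ -7304.0 - 11611.0*I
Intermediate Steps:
f = -4 (f = -8 + 4 = -4)
L(H) = √2*√H (L(H) = √(2*H) = √2*√H)
p(K, j) = 3*√2*√K*(-4 + K) (p(K, j) = 3*((K - 4)*(√2*√K)) = 3*((-4 + K)*(√2*√K)) = 3*(√2*√K*(-4 + K)) = 3*√2*√K*(-4 + K))
p(-193, 7*(-3 + 5*2)) - 1*7304 = 3*√2*√(-193)*(-4 - 193) - 1*7304 = 3*√2*(I*√193)*(-197) - 7304 = -591*I*√386 - 7304 = -7304 - 591*I*√386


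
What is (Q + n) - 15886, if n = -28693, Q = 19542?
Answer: -25037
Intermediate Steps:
(Q + n) - 15886 = (19542 - 28693) - 15886 = -9151 - 15886 = -25037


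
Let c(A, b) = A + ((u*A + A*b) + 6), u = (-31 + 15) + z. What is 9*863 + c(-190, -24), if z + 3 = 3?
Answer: 15183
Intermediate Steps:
z = 0 (z = -3 + 3 = 0)
u = -16 (u = (-31 + 15) + 0 = -16 + 0 = -16)
c(A, b) = 6 - 15*A + A*b (c(A, b) = A + ((-16*A + A*b) + 6) = A + (6 - 16*A + A*b) = 6 - 15*A + A*b)
9*863 + c(-190, -24) = 9*863 + (6 - 15*(-190) - 190*(-24)) = 7767 + (6 + 2850 + 4560) = 7767 + 7416 = 15183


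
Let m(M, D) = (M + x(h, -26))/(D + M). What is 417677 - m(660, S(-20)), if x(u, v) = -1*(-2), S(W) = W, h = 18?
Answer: 133656309/320 ≈ 4.1768e+5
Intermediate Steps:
x(u, v) = 2
m(M, D) = (2 + M)/(D + M) (m(M, D) = (M + 2)/(D + M) = (2 + M)/(D + M))
417677 - m(660, S(-20)) = 417677 - (2 + 660)/(-20 + 660) = 417677 - 662/640 = 417677 - 1*331/320 = 417677 - 331/320 = 133656309/320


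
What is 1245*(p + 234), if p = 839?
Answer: 1335885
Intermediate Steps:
1245*(p + 234) = 1245*(839 + 234) = 1245*1073 = 1335885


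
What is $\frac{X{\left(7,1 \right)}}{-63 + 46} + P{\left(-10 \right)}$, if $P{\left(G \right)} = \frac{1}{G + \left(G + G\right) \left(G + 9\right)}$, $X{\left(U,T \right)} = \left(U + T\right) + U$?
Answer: $- \frac{133}{170} \approx -0.78235$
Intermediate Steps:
$X{\left(U,T \right)} = T + 2 U$ ($X{\left(U,T \right)} = \left(T + U\right) + U = T + 2 U$)
$P{\left(G \right)} = \frac{1}{G + 2 G \left(9 + G\right)}$
$\frac{X{\left(7,1 \right)}}{-63 + 46} + P{\left(-10 \right)} = \frac{1 + 2 \cdot 7}{-63 + 46} + \frac{1}{\left(-10\right) \left(19 + 2 \left(-10\right)\right)} = \frac{1 + 14}{-17} - \frac{1}{10 \left(19 - 20\right)} = \left(- \frac{1}{17}\right) 15 - \frac{1}{10 \left(-1\right)} = - \frac{15}{17} - - \frac{1}{10} = - \frac{15}{17} + \frac{1}{10} = - \frac{133}{170}$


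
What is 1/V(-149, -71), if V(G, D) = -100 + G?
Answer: -1/249 ≈ -0.0040161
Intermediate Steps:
1/V(-149, -71) = 1/(-100 - 149) = 1/(-249) = -1/249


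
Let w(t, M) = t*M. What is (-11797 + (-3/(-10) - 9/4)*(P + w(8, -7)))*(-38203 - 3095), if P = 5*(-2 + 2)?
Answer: 2413413822/5 ≈ 4.8268e+8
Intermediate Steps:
P = 0 (P = 5*0 = 0)
w(t, M) = M*t
(-11797 + (-3/(-10) - 9/4)*(P + w(8, -7)))*(-38203 - 3095) = (-11797 + (-3/(-10) - 9/4)*(0 - 7*8))*(-38203 - 3095) = (-11797 + (-3*(-1/10) - 9*1/4)*(0 - 56))*(-41298) = (-11797 + (3/10 - 9/4)*(-56))*(-41298) = (-11797 - 39/20*(-56))*(-41298) = (-11797 + 546/5)*(-41298) = -58439/5*(-41298) = 2413413822/5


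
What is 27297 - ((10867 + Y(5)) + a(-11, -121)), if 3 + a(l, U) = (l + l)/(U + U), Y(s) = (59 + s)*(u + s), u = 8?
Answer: 171610/11 ≈ 15601.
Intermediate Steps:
Y(s) = (8 + s)*(59 + s) (Y(s) = (59 + s)*(8 + s) = (8 + s)*(59 + s))
a(l, U) = -3 + l/U (a(l, U) = -3 + (l + l)/(U + U) = -3 + (2*l)/((2*U)) = -3 + (2*l)*(1/(2*U)) = -3 + l/U)
27297 - ((10867 + Y(5)) + a(-11, -121)) = 27297 - ((10867 + (472 + 5² + 67*5)) + (-3 - 11/(-121))) = 27297 - ((10867 + (472 + 25 + 335)) + (-3 - 11*(-1/121))) = 27297 - ((10867 + 832) + (-3 + 1/11)) = 27297 - (11699 - 32/11) = 27297 - 1*128657/11 = 27297 - 128657/11 = 171610/11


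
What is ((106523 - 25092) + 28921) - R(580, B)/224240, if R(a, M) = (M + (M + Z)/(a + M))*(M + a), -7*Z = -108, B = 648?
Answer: 43302938127/392420 ≈ 1.1035e+5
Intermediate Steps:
Z = 108/7 (Z = -1/7*(-108) = 108/7 ≈ 15.429)
R(a, M) = (M + a)*(M + (108/7 + M)/(M + a)) (R(a, M) = (M + (M + 108/7)/(a + M))*(M + a) = (M + (108/7 + M)/(M + a))*(M + a) = (M + a)*(M + (108/7 + M)/(M + a)))
((106523 - 25092) + 28921) - R(580, B)/224240 = ((106523 - 25092) + 28921) - (108/7 + 648 + 648**2 + 648*580)/224240 = (81431 + 28921) - (108/7 + 648 + 419904 + 375840)/224240 = 110352 - 5574852/(7*224240) = 110352 - 1*1393713/392420 = 110352 - 1393713/392420 = 43302938127/392420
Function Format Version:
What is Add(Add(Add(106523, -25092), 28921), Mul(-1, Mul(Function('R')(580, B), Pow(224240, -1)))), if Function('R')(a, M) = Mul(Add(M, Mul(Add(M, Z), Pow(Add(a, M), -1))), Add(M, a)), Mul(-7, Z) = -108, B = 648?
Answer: Rational(43302938127, 392420) ≈ 1.1035e+5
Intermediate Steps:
Z = Rational(108, 7) (Z = Mul(Rational(-1, 7), -108) = Rational(108, 7) ≈ 15.429)
Function('R')(a, M) = Mul(Add(M, a), Add(M, Mul(Pow(Add(M, a), -1), Add(Rational(108, 7), M)))) (Function('R')(a, M) = Mul(Add(M, Mul(Add(M, Rational(108, 7)), Pow(Add(a, M), -1))), Add(M, a)) = Mul(Add(M, Mul(Add(Rational(108, 7), M), Pow(Add(M, a), -1))), Add(M, a)) = Mul(Add(M, Mul(Pow(Add(M, a), -1), Add(Rational(108, 7), M))), Add(M, a)) = Mul(Add(M, a), Add(M, Mul(Pow(Add(M, a), -1), Add(Rational(108, 7), M)))))
Add(Add(Add(106523, -25092), 28921), Mul(-1, Mul(Function('R')(580, B), Pow(224240, -1)))) = Add(Add(Add(106523, -25092), 28921), Mul(-1, Mul(Add(Rational(108, 7), 648, Pow(648, 2), Mul(648, 580)), Pow(224240, -1)))) = Add(Add(81431, 28921), Mul(-1, Mul(Add(Rational(108, 7), 648, 419904, 375840), Rational(1, 224240)))) = Add(110352, Mul(-1, Mul(Rational(5574852, 7), Rational(1, 224240)))) = Add(110352, Mul(-1, Rational(1393713, 392420))) = Add(110352, Rational(-1393713, 392420)) = Rational(43302938127, 392420)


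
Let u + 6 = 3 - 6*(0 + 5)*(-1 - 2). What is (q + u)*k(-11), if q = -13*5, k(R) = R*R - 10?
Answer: 2442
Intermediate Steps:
k(R) = -10 + R² (k(R) = R² - 10 = -10 + R²)
q = -65
u = 87 (u = -6 + (3 - 6*(0 + 5)*(-1 - 2)) = -6 + (3 - 30*(-3)) = -6 + (3 - 6*(-15)) = -6 + (3 + 90) = -6 + 93 = 87)
(q + u)*k(-11) = (-65 + 87)*(-10 + (-11)²) = 22*(-10 + 121) = 22*111 = 2442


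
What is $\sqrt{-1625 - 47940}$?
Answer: $i \sqrt{49565} \approx 222.63 i$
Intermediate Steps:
$\sqrt{-1625 - 47940} = \sqrt{-49565} = i \sqrt{49565}$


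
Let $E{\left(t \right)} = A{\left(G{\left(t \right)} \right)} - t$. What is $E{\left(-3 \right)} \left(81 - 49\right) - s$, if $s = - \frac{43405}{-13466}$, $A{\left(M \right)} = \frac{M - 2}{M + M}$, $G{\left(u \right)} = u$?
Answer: $\frac{4825273}{40398} \approx 119.44$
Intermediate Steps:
$A{\left(M \right)} = \frac{-2 + M}{2 M}$
$E{\left(t \right)} = - t + \frac{-2 + t}{2 t}$ ($E{\left(t \right)} = \frac{-2 + t}{2 t} - t = - t + \frac{-2 + t}{2 t}$)
$s = \frac{43405}{13466}$ ($s = \left(-43405\right) \left(- \frac{1}{13466}\right) = \frac{43405}{13466} \approx 3.2233$)
$E{\left(-3 \right)} \left(81 - 49\right) - s = \left(\frac{1}{2} - -3 - \frac{1}{-3}\right) \left(81 - 49\right) - \frac{43405}{13466} = \left(\frac{1}{2} + 3 - - \frac{1}{3}\right) 32 - \frac{43405}{13466} = \left(\frac{1}{2} + 3 + \frac{1}{3}\right) 32 - \frac{43405}{13466} = \frac{23}{6} \cdot 32 - \frac{43405}{13466} = \frac{368}{3} - \frac{43405}{13466} = \frac{4825273}{40398}$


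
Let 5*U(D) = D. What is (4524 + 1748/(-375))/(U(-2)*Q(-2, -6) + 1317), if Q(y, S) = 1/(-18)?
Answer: 2542128/740825 ≈ 3.4315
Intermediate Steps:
Q(y, S) = -1/18
U(D) = D/5
(4524 + 1748/(-375))/(U(-2)*Q(-2, -6) + 1317) = (4524 + 1748/(-375))/(((⅕)*(-2))*(-1/18) + 1317) = (4524 + 1748*(-1/375))/(-⅖*(-1/18) + 1317) = (4524 - 1748/375)/(1/45 + 1317) = 1694752/(375*(59266/45)) = (1694752/375)*(45/59266) = 2542128/740825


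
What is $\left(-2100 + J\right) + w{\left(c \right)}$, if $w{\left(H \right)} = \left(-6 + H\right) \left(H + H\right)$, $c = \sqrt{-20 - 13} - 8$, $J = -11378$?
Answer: $-13320 - 44 i \sqrt{33} \approx -13320.0 - 252.76 i$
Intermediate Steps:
$c = -8 + i \sqrt{33}$ ($c = \sqrt{-33} - 8 = i \sqrt{33} - 8 = -8 + i \sqrt{33} \approx -8.0 + 5.7446 i$)
$w{\left(H \right)} = 2 H \left(-6 + H\right)$ ($w{\left(H \right)} = \left(-6 + H\right) 2 H = 2 H \left(-6 + H\right)$)
$\left(-2100 + J\right) + w{\left(c \right)} = \left(-2100 - 11378\right) + 2 \left(-8 + i \sqrt{33}\right) \left(-6 - \left(8 - i \sqrt{33}\right)\right) = -13478 + 2 \left(-8 + i \sqrt{33}\right) \left(-14 + i \sqrt{33}\right) = -13478 + 2 \left(-14 + i \sqrt{33}\right) \left(-8 + i \sqrt{33}\right)$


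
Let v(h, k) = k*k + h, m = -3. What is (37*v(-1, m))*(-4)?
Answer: -1184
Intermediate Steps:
v(h, k) = h + k² (v(h, k) = k² + h = h + k²)
(37*v(-1, m))*(-4) = (37*(-1 + (-3)²))*(-4) = (37*(-1 + 9))*(-4) = (37*8)*(-4) = 296*(-4) = -1184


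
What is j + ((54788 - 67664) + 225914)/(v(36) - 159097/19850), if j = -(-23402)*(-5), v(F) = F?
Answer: -60770601730/555503 ≈ -1.0940e+5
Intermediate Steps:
j = -117010 (j = -23402*5 = -117010)
j + ((54788 - 67664) + 225914)/(v(36) - 159097/19850) = -117010 + ((54788 - 67664) + 225914)/(36 - 159097/19850) = -117010 + (-12876 + 225914)/(36 - 159097*1/19850) = -117010 + 213038/(36 - 159097/19850) = -117010 + 213038/(555503/19850) = -117010 + 213038*(19850/555503) = -117010 + 4228804300/555503 = -60770601730/555503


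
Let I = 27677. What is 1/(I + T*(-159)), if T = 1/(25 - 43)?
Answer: 6/166115 ≈ 3.6120e-5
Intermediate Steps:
T = -1/18 (T = 1/(-18) = -1/18 ≈ -0.055556)
1/(I + T*(-159)) = 1/(27677 - 1/18*(-159)) = 1/(27677 + 53/6) = 1/(166115/6) = 6/166115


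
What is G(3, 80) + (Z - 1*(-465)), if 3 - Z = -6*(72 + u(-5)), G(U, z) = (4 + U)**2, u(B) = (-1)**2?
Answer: 955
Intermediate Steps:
u(B) = 1
Z = 441 (Z = 3 - (-6)*(72 + 1) = 3 - (-6)*73 = 3 - 1*(-438) = 3 + 438 = 441)
G(3, 80) + (Z - 1*(-465)) = (4 + 3)**2 + (441 - 1*(-465)) = 7**2 + (441 + 465) = 49 + 906 = 955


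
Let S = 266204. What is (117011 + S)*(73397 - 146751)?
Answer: -28110353110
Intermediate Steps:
(117011 + S)*(73397 - 146751) = (117011 + 266204)*(73397 - 146751) = 383215*(-73354) = -28110353110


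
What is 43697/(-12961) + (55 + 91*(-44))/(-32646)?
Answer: -1375349273/423124806 ≈ -3.2505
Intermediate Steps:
43697/(-12961) + (55 + 91*(-44))/(-32646) = 43697*(-1/12961) + (55 - 4004)*(-1/32646) = -43697/12961 - 3949*(-1/32646) = -43697/12961 + 3949/32646 = -1375349273/423124806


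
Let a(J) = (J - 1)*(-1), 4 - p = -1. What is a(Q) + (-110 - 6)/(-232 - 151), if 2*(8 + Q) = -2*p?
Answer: 5478/383 ≈ 14.303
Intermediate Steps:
p = 5 (p = 4 - 1*(-1) = 4 + 1 = 5)
Q = -13 (Q = -8 + (-2*5)/2 = -8 + (½)*(-10) = -8 - 5 = -13)
a(J) = 1 - J (a(J) = (-1 + J)*(-1) = 1 - J)
a(Q) + (-110 - 6)/(-232 - 151) = (1 - 1*(-13)) + (-110 - 6)/(-232 - 151) = (1 + 13) - 116/(-383) = 14 - 116*(-1/383) = 14 + 116/383 = 5478/383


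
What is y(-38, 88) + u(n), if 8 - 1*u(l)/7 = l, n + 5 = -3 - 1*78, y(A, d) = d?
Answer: 746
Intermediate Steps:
n = -86 (n = -5 + (-3 - 1*78) = -5 + (-3 - 78) = -5 - 81 = -86)
u(l) = 56 - 7*l
y(-38, 88) + u(n) = 88 + (56 - 7*(-86)) = 88 + (56 + 602) = 88 + 658 = 746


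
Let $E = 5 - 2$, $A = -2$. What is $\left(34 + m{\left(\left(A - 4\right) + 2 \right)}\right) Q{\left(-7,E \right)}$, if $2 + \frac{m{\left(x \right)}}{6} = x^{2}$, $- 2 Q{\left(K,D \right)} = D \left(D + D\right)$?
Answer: $-1062$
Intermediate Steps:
$E = 3$ ($E = 5 - 2 = 3$)
$Q{\left(K,D \right)} = - D^{2}$ ($Q{\left(K,D \right)} = - \frac{D \left(D + D\right)}{2} = - \frac{D 2 D}{2} = - \frac{2 D^{2}}{2} = - D^{2}$)
$m{\left(x \right)} = -12 + 6 x^{2}$
$\left(34 + m{\left(\left(A - 4\right) + 2 \right)}\right) Q{\left(-7,E \right)} = \left(34 - \left(12 - 6 \left(\left(-2 - 4\right) + 2\right)^{2}\right)\right) \left(- 3^{2}\right) = \left(34 - \left(12 - 6 \left(-6 + 2\right)^{2}\right)\right) \left(\left(-1\right) 9\right) = \left(34 - \left(12 - 6 \left(-4\right)^{2}\right)\right) \left(-9\right) = \left(34 + \left(-12 + 6 \cdot 16\right)\right) \left(-9\right) = \left(34 + \left(-12 + 96\right)\right) \left(-9\right) = \left(34 + 84\right) \left(-9\right) = 118 \left(-9\right) = -1062$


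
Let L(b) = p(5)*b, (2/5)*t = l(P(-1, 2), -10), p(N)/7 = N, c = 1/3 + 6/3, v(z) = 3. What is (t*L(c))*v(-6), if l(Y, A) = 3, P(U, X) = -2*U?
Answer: 3675/2 ≈ 1837.5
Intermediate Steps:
c = 7/3 (c = 1*(⅓) + 6*(⅓) = ⅓ + 2 = 7/3 ≈ 2.3333)
p(N) = 7*N
t = 15/2 (t = (5/2)*3 = 15/2 ≈ 7.5000)
L(b) = 35*b (L(b) = (7*5)*b = 35*b)
(t*L(c))*v(-6) = (15*(35*(7/3))/2)*3 = ((15/2)*(245/3))*3 = (1225/2)*3 = 3675/2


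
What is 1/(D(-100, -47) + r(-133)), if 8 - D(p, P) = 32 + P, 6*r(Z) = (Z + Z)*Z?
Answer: 3/17758 ≈ 0.00016894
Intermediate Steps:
r(Z) = Z²/3 (r(Z) = ((Z + Z)*Z)/6 = ((2*Z)*Z)/6 = (2*Z²)/6 = Z²/3)
D(p, P) = -24 - P (D(p, P) = 8 - (32 + P) = 8 + (-32 - P) = -24 - P)
1/(D(-100, -47) + r(-133)) = 1/((-24 - 1*(-47)) + (⅓)*(-133)²) = 1/((-24 + 47) + (⅓)*17689) = 1/(23 + 17689/3) = 1/(17758/3) = 3/17758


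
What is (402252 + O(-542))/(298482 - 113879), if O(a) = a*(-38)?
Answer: 422848/184603 ≈ 2.2906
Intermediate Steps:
O(a) = -38*a
(402252 + O(-542))/(298482 - 113879) = (402252 - 38*(-542))/(298482 - 113879) = (402252 + 20596)/184603 = 422848*(1/184603) = 422848/184603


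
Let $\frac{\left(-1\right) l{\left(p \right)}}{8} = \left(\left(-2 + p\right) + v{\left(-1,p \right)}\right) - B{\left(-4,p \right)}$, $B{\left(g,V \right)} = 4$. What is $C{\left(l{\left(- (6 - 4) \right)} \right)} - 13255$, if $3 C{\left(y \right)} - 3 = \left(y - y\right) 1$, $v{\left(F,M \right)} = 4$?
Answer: $-13254$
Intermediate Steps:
$l{\left(p \right)} = 16 - 8 p$ ($l{\left(p \right)} = - 8 \left(\left(\left(-2 + p\right) + 4\right) - 4\right) = - 8 \left(\left(2 + p\right) - 4\right) = - 8 \left(-2 + p\right) = 16 - 8 p$)
$C{\left(y \right)} = 1$ ($C{\left(y \right)} = 1 + \frac{\left(y - y\right) 1}{3} = 1 + \frac{0 \cdot 1}{3} = 1 + \frac{1}{3} \cdot 0 = 1 + 0 = 1$)
$C{\left(l{\left(- (6 - 4) \right)} \right)} - 13255 = 1 - 13255 = -13254$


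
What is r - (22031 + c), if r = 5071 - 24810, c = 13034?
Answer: -54804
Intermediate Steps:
r = -19739
r - (22031 + c) = -19739 - (22031 + 13034) = -19739 - 1*35065 = -19739 - 35065 = -54804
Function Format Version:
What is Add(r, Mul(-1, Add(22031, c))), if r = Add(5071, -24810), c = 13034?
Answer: -54804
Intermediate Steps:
r = -19739
Add(r, Mul(-1, Add(22031, c))) = Add(-19739, Mul(-1, Add(22031, 13034))) = Add(-19739, Mul(-1, 35065)) = Add(-19739, -35065) = -54804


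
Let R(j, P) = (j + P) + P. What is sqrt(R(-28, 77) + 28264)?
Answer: sqrt(28390) ≈ 168.49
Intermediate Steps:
R(j, P) = j + 2*P (R(j, P) = (P + j) + P = j + 2*P)
sqrt(R(-28, 77) + 28264) = sqrt((-28 + 2*77) + 28264) = sqrt((-28 + 154) + 28264) = sqrt(126 + 28264) = sqrt(28390)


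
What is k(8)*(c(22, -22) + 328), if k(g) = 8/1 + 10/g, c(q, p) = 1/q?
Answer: 267029/88 ≈ 3034.4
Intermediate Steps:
k(g) = 8 + 10/g (k(g) = 8*1 + 10/g = 8 + 10/g)
k(8)*(c(22, -22) + 328) = (8 + 10/8)*(1/22 + 328) = (8 + 10*(⅛))*(1/22 + 328) = (8 + 5/4)*(7217/22) = (37/4)*(7217/22) = 267029/88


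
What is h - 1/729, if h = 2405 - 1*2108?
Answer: 216512/729 ≈ 297.00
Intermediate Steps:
h = 297 (h = 2405 - 2108 = 297)
h - 1/729 = 297 - 1/729 = 216512/729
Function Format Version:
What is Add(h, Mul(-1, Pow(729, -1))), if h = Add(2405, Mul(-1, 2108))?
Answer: Rational(216512, 729) ≈ 297.00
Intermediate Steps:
h = 297 (h = Add(2405, -2108) = 297)
Add(h, Mul(-1, Pow(729, -1))) = Add(297, Mul(-1, Pow(729, -1))) = Add(297, Mul(-1, Rational(1, 729))) = Add(297, Rational(-1, 729)) = Rational(216512, 729)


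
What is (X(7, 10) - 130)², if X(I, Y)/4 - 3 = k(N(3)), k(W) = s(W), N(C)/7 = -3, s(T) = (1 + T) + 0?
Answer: 39204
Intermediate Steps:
s(T) = 1 + T
N(C) = -21 (N(C) = 7*(-3) = -21)
k(W) = 1 + W
X(I, Y) = -68 (X(I, Y) = 12 + 4*(1 - 21) = 12 + 4*(-20) = 12 - 80 = -68)
(X(7, 10) - 130)² = (-68 - 130)² = (-198)² = 39204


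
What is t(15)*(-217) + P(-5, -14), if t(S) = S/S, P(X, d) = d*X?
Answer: -147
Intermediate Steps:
P(X, d) = X*d
t(S) = 1
t(15)*(-217) + P(-5, -14) = 1*(-217) - 5*(-14) = -217 + 70 = -147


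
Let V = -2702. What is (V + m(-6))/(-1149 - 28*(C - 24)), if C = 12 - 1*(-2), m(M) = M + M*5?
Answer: 2738/869 ≈ 3.1507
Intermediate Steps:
m(M) = 6*M (m(M) = M + 5*M = 6*M)
C = 14 (C = 12 + 2 = 14)
(V + m(-6))/(-1149 - 28*(C - 24)) = (-2702 + 6*(-6))/(-1149 - 28*(14 - 24)) = (-2702 - 36)/(-1149 - 28*(-10)) = -2738/(-1149 + 280) = -2738/(-869) = -2738*(-1/869) = 2738/869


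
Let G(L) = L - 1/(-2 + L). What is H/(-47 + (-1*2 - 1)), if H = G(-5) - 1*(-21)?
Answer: -113/350 ≈ -0.32286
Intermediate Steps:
H = 113/7 (H = (-1 + (-5)² - 2*(-5))/(-2 - 5) - 1*(-21) = (-1 + 25 + 10)/(-7) + 21 = -⅐*34 + 21 = -34/7 + 21 = 113/7 ≈ 16.143)
H/(-47 + (-1*2 - 1)) = 113/(7*(-47 + (-1*2 - 1))) = 113/(7*(-47 + (-2 - 1))) = 113/(7*(-47 - 3)) = (113/7)/(-50) = (113/7)*(-1/50) = -113/350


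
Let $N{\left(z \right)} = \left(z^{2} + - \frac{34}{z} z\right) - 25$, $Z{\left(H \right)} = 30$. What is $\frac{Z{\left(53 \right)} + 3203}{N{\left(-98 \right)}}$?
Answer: $\frac{3233}{9545} \approx 0.33871$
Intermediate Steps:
$N{\left(z \right)} = -59 + z^{2}$ ($N{\left(z \right)} = \left(z^{2} - 34\right) - 25 = \left(-34 + z^{2}\right) - 25 = -59 + z^{2}$)
$\frac{Z{\left(53 \right)} + 3203}{N{\left(-98 \right)}} = \frac{30 + 3203}{-59 + \left(-98\right)^{2}} = \frac{3233}{-59 + 9604} = \frac{3233}{9545}$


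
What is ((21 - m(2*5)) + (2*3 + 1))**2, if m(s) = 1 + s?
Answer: 289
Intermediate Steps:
((21 - m(2*5)) + (2*3 + 1))**2 = ((21 - (1 + 2*5)) + (2*3 + 1))**2 = ((21 - (1 + 10)) + (6 + 1))**2 = ((21 - 1*11) + 7)**2 = ((21 - 11) + 7)**2 = (10 + 7)**2 = 17**2 = 289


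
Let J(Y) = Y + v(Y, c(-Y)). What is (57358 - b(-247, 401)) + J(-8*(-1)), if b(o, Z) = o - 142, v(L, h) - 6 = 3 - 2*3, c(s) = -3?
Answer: 57758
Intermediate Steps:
v(L, h) = 3 (v(L, h) = 6 + (3 - 2*3) = 6 + (3 - 6) = 6 - 3 = 3)
b(o, Z) = -142 + o
J(Y) = 3 + Y (J(Y) = Y + 3 = 3 + Y)
(57358 - b(-247, 401)) + J(-8*(-1)) = (57358 - (-142 - 247)) + (3 - 8*(-1)) = (57358 - 1*(-389)) + (3 + 8) = (57358 + 389) + 11 = 57747 + 11 = 57758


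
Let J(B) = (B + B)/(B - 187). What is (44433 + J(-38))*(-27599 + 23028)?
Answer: -45698577071/225 ≈ -2.0310e+8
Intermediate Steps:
J(B) = 2*B/(-187 + B) (J(B) = (2*B)/(-187 + B) = 2*B/(-187 + B))
(44433 + J(-38))*(-27599 + 23028) = (44433 + 2*(-38)/(-187 - 38))*(-27599 + 23028) = (44433 + 2*(-38)/(-225))*(-4571) = (44433 + 2*(-38)*(-1/225))*(-4571) = (44433 + 76/225)*(-4571) = (9997501/225)*(-4571) = -45698577071/225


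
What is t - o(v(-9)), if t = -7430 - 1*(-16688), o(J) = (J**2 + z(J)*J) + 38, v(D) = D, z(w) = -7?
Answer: 9076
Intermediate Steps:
o(J) = 38 + J**2 - 7*J (o(J) = (J**2 - 7*J) + 38 = 38 + J**2 - 7*J)
t = 9258 (t = -7430 + 16688 = 9258)
t - o(v(-9)) = 9258 - (38 + (-9)**2 - 7*(-9)) = 9258 - (38 + 81 + 63) = 9258 - 1*182 = 9258 - 182 = 9076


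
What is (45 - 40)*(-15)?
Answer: -75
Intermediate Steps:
(45 - 40)*(-15) = 5*(-15) = -75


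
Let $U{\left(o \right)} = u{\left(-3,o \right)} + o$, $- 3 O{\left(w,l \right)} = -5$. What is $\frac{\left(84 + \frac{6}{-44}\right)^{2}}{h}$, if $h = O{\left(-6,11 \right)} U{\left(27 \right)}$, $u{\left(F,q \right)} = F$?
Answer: $\frac{680805}{3872} \approx 175.83$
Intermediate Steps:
$O{\left(w,l \right)} = \frac{5}{3}$ ($O{\left(w,l \right)} = \left(- \frac{1}{3}\right) \left(-5\right) = \frac{5}{3}$)
$U{\left(o \right)} = -3 + o$
$h = 40$ ($h = \frac{5 \left(-3 + 27\right)}{3} = \frac{5}{3} \cdot 24 = 40$)
$\frac{\left(84 + \frac{6}{-44}\right)^{2}}{h} = \frac{\left(84 + \frac{6}{-44}\right)^{2}}{40} = \left(84 + 6 \left(- \frac{1}{44}\right)\right)^{2} \cdot \frac{1}{40} = \left(84 - \frac{3}{22}\right)^{2} \cdot \frac{1}{40} = \left(\frac{1845}{22}\right)^{2} \cdot \frac{1}{40} = \frac{3404025}{484} \cdot \frac{1}{40} = \frac{680805}{3872}$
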